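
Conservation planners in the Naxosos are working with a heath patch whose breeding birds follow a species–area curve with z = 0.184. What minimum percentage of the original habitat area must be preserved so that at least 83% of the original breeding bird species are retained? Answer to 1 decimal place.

36.3%

Need (A_new/A_old)^0.184 = 0.83, so A_new/A_old = 0.83^(1/0.184) = 0.83^5.435
ln(A_new/A_old) = ln 0.83 / 0.184 = -0.1863 / 0.184 = -1.0127
A_new/A_old = e^-1.0127 ≈ 0.3633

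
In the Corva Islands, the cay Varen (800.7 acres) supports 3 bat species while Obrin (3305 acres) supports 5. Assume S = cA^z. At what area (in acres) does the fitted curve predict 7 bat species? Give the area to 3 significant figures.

8410 acres

z = ln(5/3) / ln(3305/800.7) = 0.5108 / 1.4177 = 0.3603
c = 3 / 800.7^0.3603 = 3 / 11.12 = 0.2697
A = (7/0.2697)^(1/0.3603) ⇒ ln A = ln(25.95)/0.3603 = 9.0370
A = e^9.0370 ≈ 8409 acres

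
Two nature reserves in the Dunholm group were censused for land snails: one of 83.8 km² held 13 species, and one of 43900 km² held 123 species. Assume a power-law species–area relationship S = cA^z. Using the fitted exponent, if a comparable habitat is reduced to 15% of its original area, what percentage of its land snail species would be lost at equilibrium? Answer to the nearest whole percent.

49%

z = ln(123/13) / ln(43900/83.8) = 2.2472 / 6.2612 = 0.3589
S_new/S_old = (A_new/A_old)^z = 0.15^0.3589 = exp(0.3589 × -1.8971) = 0.5062
Fraction lost = 1 − 0.5062 = 0.4938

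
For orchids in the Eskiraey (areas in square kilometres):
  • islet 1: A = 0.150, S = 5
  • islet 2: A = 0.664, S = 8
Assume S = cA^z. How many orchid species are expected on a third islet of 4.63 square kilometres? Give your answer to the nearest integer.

z = ln(8/5) / ln(0.664/0.15) = 0.4700 / 1.4876 = 0.3159
c = 5 / 0.15^0.3159 = 5 / 0.5492 = 9.105
S₃ = 9.105 × 4.63^0.3159 = 9.105 × 1.623 ≈ 14.78

15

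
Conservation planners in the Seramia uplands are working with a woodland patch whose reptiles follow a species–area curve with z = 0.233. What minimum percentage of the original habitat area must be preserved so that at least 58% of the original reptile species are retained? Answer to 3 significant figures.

Need (A_new/A_old)^0.233 = 0.58, so A_new/A_old = 0.58^(1/0.233) = 0.58^4.292
ln(A_new/A_old) = ln 0.58 / 0.233 = -0.5447 / 0.233 = -2.3379
A_new/A_old = e^-2.3379 ≈ 0.09653

9.65%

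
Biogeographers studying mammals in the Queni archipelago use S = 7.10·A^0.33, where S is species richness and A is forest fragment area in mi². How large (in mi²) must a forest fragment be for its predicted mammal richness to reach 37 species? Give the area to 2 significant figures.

37 = 7.1 × A^0.33  ⇒  A^0.33 = 37/7.1 = 5.211
ln A = ln(5.211) / 0.33 = 1.6508 / 0.33 = 5.0025
A = e^5.0025 ≈ 148.8 mi²

150 mi²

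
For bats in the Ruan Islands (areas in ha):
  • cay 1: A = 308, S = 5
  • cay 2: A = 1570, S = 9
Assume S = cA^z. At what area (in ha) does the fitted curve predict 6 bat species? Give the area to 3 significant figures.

z = ln(9/5) / ln(1570/308) = 0.5878 / 1.6287 = 0.3609
c = 5 / 308^0.3609 = 5 / 7.908 = 0.6322
A = (6/0.6322)^(1/0.3609) ⇒ ln A = ln(9.49)/0.3609 = 6.2353
A = e^6.2353 ≈ 510.5 ha

510 ha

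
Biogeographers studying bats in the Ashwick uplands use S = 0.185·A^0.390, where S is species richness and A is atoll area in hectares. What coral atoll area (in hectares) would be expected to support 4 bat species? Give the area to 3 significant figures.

4 = 0.185 × A^0.39  ⇒  A^0.39 = 4/0.185 = 21.62
ln A = ln(21.62) / 0.39 = 3.0737 / 0.39 = 7.8813
A = e^7.8813 ≈ 2647 hectares

2650 hectares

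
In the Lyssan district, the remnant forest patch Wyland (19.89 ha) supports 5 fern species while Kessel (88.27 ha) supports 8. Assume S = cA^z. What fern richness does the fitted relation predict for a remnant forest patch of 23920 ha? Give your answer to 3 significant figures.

z = ln(8/5) / ln(88.27/19.89) = 0.4700 / 1.4902 = 0.3154
c = 5 / 19.89^0.3154 = 5 / 2.568 = 1.947
S₃ = 1.947 × 23920^0.3154 = 1.947 × 24.05 ≈ 46.82

46.8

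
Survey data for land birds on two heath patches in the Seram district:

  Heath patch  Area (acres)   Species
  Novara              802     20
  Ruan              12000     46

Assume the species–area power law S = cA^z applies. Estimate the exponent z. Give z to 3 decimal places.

0.308

Taking logs: ln S = ln c + z ln A, so z = (ln S₂ − ln S₁)/(ln A₂ − ln A₁).
z = ln(46/20) / ln(12000/802) = ln(2.3) / ln(14.96) = 0.8329 / 2.7056 = 0.3079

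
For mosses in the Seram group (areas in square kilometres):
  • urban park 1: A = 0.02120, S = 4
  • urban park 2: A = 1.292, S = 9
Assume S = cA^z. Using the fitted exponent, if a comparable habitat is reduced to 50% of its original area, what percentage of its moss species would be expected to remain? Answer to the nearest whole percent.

87%

z = ln(9/4) / ln(1.292/0.0212) = 0.8109 / 4.1099 = 0.1973
S_new/S_old = (A_new/A_old)^z = 0.5^0.1973 = exp(0.1973 × -0.6931) = 0.8722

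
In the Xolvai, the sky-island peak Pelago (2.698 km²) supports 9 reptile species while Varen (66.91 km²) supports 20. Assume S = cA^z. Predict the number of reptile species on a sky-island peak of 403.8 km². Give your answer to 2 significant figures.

31

z = ln(20/9) / ln(66.91/2.698) = 0.7985 / 3.2108 = 0.2487
c = 9 / 2.698^0.2487 = 9 / 1.28 = 7.031
S₃ = 7.031 × 403.8^0.2487 = 7.031 × 4.448 ≈ 31.27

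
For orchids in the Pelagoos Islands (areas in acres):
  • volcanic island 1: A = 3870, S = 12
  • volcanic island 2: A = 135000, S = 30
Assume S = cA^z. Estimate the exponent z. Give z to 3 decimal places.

0.258

Taking logs: ln S = ln c + z ln A, so z = (ln S₂ − ln S₁)/(ln A₂ − ln A₁).
z = ln(30/12) / ln(135000/3870) = ln(2.5) / ln(34.88) = 0.9163 / 3.5520 = 0.2580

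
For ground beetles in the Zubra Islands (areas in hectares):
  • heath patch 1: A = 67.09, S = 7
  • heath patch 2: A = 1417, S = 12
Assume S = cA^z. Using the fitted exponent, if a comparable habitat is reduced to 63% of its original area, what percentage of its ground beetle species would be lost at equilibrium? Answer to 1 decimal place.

7.8%

z = ln(12/7) / ln(1417/67.09) = 0.5390 / 3.0503 = 0.1767
S_new/S_old = (A_new/A_old)^z = 0.63^0.1767 = exp(0.1767 × -0.4620) = 0.9216
Fraction lost = 1 − 0.9216 = 0.0784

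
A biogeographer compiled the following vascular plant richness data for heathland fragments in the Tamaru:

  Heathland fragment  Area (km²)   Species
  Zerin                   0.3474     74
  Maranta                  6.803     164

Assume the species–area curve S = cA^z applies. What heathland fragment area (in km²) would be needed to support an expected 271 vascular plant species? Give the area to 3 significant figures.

z = ln(164/74) / ln(6.803/0.3474) = 0.7958 / 2.9746 = 0.2675
c = 74 / 0.3474^0.2675 = 74 / 0.7536 = 98.19
A = (271/98.19)^(1/0.2675) ⇒ ln A = ln(2.76)/0.2675 = 3.7947
A = e^3.7947 ≈ 44.47 km²

44.5 km²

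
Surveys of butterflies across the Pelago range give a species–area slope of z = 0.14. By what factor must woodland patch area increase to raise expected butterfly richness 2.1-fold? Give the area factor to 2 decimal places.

200.25

(A₂/A₁)^0.14 = 2.1, so A₂/A₁ = 2.1^(1/0.14) = 2.1^7.143
ln(A₂/A₁) = ln 2.1 / 0.14 = 0.7419 / 0.14 = 5.2996
A₂/A₁ = e^5.2996 ≈ 200.2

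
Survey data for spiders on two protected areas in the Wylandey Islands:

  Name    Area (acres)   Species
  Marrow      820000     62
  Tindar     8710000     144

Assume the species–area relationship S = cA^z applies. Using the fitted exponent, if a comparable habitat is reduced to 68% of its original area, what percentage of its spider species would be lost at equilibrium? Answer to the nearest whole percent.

z = ln(144/62) / ln(8710000/820000) = 0.8427 / 2.3629 = 0.3566
S_new/S_old = (A_new/A_old)^z = 0.68^0.3566 = exp(0.3566 × -0.3857) = 0.8715
Fraction lost = 1 − 0.8715 = 0.1285

13%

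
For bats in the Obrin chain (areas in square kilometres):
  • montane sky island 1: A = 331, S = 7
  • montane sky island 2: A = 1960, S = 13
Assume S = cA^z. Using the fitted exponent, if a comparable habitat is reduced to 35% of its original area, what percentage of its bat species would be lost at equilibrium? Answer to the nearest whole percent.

z = ln(13/7) / ln(1960/331) = 0.6190 / 1.7786 = 0.3481
S_new/S_old = (A_new/A_old)^z = 0.35^0.3481 = exp(0.3481 × -1.0498) = 0.6939
Fraction lost = 1 − 0.6939 = 0.3061

31%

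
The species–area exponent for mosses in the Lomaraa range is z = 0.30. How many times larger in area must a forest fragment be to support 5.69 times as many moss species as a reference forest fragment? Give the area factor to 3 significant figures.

329

(A₂/A₁)^0.3 = 5.69, so A₂/A₁ = 5.69^(1/0.3) = 5.69^3.333
ln(A₂/A₁) = ln 5.69 / 0.3 = 1.7387 / 0.3 = 5.7957
A₂/A₁ = e^5.7957 ≈ 328.9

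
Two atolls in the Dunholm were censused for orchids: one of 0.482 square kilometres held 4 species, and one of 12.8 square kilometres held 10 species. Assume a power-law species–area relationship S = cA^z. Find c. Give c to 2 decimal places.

z = ln(S₂/S₁) / ln(A₂/A₁) = ln(10/4) / ln(12.8/0.482) = 0.9163 / 3.2793 = 0.2794
c = S₁ / A₁^z = 4 / 0.482^0.2794 = 4 / 0.8155 = 4.905

4.90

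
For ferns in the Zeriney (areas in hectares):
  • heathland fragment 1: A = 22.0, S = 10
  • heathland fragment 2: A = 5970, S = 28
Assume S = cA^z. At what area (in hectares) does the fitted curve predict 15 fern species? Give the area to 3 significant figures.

z = ln(28/10) / ln(5970/22) = 1.0296 / 5.6035 = 0.1837
c = 10 / 22^0.1837 = 10 / 1.765 = 5.667
A = (15/5.667)^(1/0.1837) ⇒ ln A = ln(2.647)/0.1837 = 5.2977
A = e^5.2977 ≈ 199.9 hectares

200 hectares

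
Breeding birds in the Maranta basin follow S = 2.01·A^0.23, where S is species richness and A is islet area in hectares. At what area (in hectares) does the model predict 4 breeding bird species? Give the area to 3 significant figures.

19.9 hectares

4 = 2.01 × A^0.23  ⇒  A^0.23 = 4/2.01 = 1.99
ln A = ln(1.99) / 0.23 = 0.6882 / 0.23 = 2.9920
A = e^2.9920 ≈ 19.93 hectares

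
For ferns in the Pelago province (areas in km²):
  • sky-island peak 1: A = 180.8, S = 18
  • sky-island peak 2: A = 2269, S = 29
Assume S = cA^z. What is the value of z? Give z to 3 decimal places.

Taking logs: ln S = ln c + z ln A, so z = (ln S₂ − ln S₁)/(ln A₂ − ln A₁).
z = ln(29/18) / ln(2269/180.8) = ln(1.611) / ln(12.55) = 0.4769 / 2.5297 = 0.1885

0.189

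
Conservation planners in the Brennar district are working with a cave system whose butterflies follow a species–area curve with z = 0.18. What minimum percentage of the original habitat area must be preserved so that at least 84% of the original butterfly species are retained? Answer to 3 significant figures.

38.0%

Need (A_new/A_old)^0.18 = 0.84, so A_new/A_old = 0.84^(1/0.18) = 0.84^5.556
ln(A_new/A_old) = ln 0.84 / 0.18 = -0.1744 / 0.18 = -0.9686
A_new/A_old = e^-0.9686 ≈ 0.3796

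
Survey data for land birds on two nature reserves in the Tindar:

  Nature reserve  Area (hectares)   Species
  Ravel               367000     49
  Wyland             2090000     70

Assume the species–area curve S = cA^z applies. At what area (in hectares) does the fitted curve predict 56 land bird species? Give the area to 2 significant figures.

700000 hectares

z = ln(70/49) / ln(2090000/367000) = 0.3567 / 1.7396 = 0.2050
c = 49 / 367000^0.2050 = 49 / 13.83 = 3.542
A = (56/3.542)^(1/0.2050) ⇒ ln A = ln(15.81)/0.2050 = 13.4644
A = e^13.4644 ≈ 703885 hectares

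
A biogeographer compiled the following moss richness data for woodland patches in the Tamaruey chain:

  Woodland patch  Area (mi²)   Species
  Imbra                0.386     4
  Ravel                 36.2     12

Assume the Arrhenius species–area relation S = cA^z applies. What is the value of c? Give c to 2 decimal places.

z = ln(S₂/S₁) / ln(A₂/A₁) = ln(12/4) / ln(36.2/0.386) = 1.0986 / 4.5410 = 0.2419
c = S₁ / A₁^z = 4 / 0.386^0.2419 = 4 / 0.7943 = 5.036

5.04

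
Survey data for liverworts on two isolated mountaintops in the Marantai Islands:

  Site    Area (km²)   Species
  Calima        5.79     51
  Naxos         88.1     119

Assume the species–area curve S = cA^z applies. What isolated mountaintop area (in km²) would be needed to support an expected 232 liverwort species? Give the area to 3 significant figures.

z = ln(119/51) / ln(88.1/5.79) = 0.8473 / 2.7223 = 0.3112
c = 51 / 5.79^0.3112 = 51 / 1.727 = 29.53
A = (232/29.53)^(1/0.3112) ⇒ ln A = ln(7.858)/0.3112 = 6.6235
A = e^6.6235 ≈ 752.6 km²

753 km²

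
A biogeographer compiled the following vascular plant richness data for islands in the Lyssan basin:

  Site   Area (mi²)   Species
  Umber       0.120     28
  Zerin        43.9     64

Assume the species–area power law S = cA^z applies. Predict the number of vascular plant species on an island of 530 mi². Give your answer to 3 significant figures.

90.7

z = ln(64/28) / ln(43.9/0.12) = 0.8267 / 5.9022 = 0.1401
c = 28 / 0.12^0.1401 = 28 / 0.7431 = 37.68
S₃ = 37.68 × 530^0.1401 = 37.68 × 2.408 ≈ 90.72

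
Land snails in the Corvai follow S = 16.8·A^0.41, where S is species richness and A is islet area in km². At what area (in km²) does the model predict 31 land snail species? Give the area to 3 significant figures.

31 = 16.8 × A^0.41  ⇒  A^0.41 = 31/16.8 = 1.845
ln A = ln(1.845) / 0.41 = 0.6126 / 0.41 = 1.4942
A = e^1.4942 ≈ 4.456 km²

4.46 km²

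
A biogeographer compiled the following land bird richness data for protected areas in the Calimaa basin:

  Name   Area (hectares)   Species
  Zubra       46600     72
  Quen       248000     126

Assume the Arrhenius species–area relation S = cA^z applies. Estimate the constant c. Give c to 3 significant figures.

z = ln(S₂/S₁) / ln(A₂/A₁) = ln(126/72) / ln(248000/46600) = 0.5596 / 1.6718 = 0.3347
c = S₁ / A₁^z = 72 / 46600^0.3347 = 72 / 36.53 = 1.971

1.97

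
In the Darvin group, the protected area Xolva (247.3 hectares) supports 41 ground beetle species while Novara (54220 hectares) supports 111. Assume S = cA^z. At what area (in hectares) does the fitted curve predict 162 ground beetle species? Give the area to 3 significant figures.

420000 hectares

z = ln(111/41) / ln(54220/247.3) = 0.9960 / 5.3902 = 0.1848
c = 41 / 247.3^0.1848 = 41 / 2.768 = 14.81
A = (162/14.81)^(1/0.1848) ⇒ ln A = ln(10.94)/0.1848 = 12.9469
A = e^12.9469 ≈ 419546 hectares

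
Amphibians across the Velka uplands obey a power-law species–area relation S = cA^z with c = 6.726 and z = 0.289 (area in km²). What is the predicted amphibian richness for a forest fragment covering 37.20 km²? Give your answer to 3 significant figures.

19.1

S = 6.726 × 37.2^0.289
ln S = ln 6.726 + 0.289 × ln 37.2 = 1.9060 + 0.289 × 3.6163 = 2.9511
S = e^2.9511 ≈ 19.13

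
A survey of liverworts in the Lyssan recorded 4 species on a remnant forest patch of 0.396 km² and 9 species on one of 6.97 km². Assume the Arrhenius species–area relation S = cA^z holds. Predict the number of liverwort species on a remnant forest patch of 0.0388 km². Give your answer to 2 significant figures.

z = ln(9/4) / ln(6.97/0.396) = 0.8109 / 2.8680 = 0.2828
c = 4 / 0.396^0.2828 = 4 / 0.7696 = 5.198
S₃ = 5.198 × 0.0388^0.2828 = 5.198 × 0.399 ≈ 2.074

2.1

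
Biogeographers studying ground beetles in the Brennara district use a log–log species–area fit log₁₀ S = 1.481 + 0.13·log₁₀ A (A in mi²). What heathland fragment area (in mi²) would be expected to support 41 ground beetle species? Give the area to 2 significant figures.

41 = 30.27 × A^0.13  ⇒  A^0.13 = 41/30.27 = 1.355
ln A = ln(1.355) / 0.13 = 0.3034 / 0.13 = 2.3342
A = e^2.3342 ≈ 10.32 mi²

10 mi²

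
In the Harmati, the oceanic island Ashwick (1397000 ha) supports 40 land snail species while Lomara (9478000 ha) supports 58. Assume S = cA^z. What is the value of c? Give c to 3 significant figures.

2.57

z = ln(S₂/S₁) / ln(A₂/A₁) = ln(58/40) / ln(9478000/1397000) = 0.3716 / 1.9146 = 0.1941
c = S₁ / A₁^z = 40 / 1397000^0.1941 = 40 / 15.58 = 2.567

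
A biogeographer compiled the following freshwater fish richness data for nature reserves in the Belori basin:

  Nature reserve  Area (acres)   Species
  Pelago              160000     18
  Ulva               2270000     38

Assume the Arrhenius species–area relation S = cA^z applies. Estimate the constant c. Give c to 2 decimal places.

z = ln(S₂/S₁) / ln(A₂/A₁) = ln(38/18) / ln(2270000/160000) = 0.7472 / 2.6524 = 0.2817
c = S₁ / A₁^z = 18 / 160000^0.2817 = 18 / 29.25 = 0.6154

0.62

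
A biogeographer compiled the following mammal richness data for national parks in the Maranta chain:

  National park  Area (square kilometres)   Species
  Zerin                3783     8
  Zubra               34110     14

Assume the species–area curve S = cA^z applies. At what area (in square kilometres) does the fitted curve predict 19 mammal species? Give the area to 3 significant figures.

113000 square kilometres

z = ln(14/8) / ln(34110/3783) = 0.5596 / 2.1991 = 0.2545
c = 8 / 3783^0.2545 = 8 / 8.137 = 0.9831
A = (19/0.9831)^(1/0.2545) ⇒ ln A = ln(19.33)/0.2545 = 11.6374
A = e^11.6374 ≈ 113253 square kilometres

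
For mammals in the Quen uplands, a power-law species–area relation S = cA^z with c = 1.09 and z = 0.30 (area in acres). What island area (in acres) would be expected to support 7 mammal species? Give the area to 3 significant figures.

492 acres

7 = 1.09 × A^0.3  ⇒  A^0.3 = 7/1.09 = 6.422
ln A = ln(6.422) / 0.3 = 1.8597 / 0.3 = 6.1991
A = e^6.1991 ≈ 492.3 acres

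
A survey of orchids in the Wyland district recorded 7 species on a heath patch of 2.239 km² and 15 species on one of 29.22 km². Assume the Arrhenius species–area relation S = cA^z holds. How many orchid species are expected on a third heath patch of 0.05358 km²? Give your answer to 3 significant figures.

2.31

z = ln(15/7) / ln(29.22/2.239) = 0.7621 / 2.5688 = 0.2967
c = 7 / 2.239^0.2967 = 7 / 1.27 = 5.511
S₃ = 5.511 × 0.05358^0.2967 = 5.511 × 0.4197 ≈ 2.313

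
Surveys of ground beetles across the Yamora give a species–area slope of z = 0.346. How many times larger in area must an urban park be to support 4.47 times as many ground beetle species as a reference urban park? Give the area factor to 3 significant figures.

75.8

(A₂/A₁)^0.346 = 4.47, so A₂/A₁ = 4.47^(1/0.346) = 4.47^2.89
ln(A₂/A₁) = ln 4.47 / 0.346 = 1.4974 / 0.346 = 4.3277
A₂/A₁ = e^4.3277 ≈ 75.77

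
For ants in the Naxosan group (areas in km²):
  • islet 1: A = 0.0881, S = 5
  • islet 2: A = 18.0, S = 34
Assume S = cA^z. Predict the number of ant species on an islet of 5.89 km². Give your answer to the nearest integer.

23

z = ln(34/5) / ln(18/0.0881) = 1.9169 / 5.3197 = 0.3603
c = 5 / 0.0881^0.3603 = 5 / 0.4167 = 12
S₃ = 12 × 5.89^0.3603 = 12 × 1.895 ≈ 22.73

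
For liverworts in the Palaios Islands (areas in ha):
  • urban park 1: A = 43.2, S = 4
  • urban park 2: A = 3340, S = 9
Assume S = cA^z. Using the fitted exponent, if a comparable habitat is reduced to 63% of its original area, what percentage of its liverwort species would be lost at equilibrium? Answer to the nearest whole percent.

8%

z = ln(9/4) / ln(3340/43.2) = 0.8109 / 4.3479 = 0.1865
S_new/S_old = (A_new/A_old)^z = 0.63^0.1865 = exp(0.1865 × -0.4620) = 0.9174
Fraction lost = 1 − 0.9174 = 0.08257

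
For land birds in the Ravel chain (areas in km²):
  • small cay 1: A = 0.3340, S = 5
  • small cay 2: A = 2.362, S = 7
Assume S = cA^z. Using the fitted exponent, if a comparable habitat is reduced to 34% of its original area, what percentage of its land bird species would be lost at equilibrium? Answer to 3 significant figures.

16.9%

z = ln(7/5) / ln(2.362/0.334) = 0.3365 / 1.9561 = 0.1720
S_new/S_old = (A_new/A_old)^z = 0.34^0.1720 = exp(0.1720 × -1.0788) = 0.8306
Fraction lost = 1 − 0.8306 = 0.1694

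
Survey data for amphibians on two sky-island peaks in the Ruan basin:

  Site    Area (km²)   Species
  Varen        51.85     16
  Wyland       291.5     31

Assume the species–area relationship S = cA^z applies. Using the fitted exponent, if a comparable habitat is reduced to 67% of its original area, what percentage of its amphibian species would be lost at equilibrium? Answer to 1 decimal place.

14.2%

z = ln(31/16) / ln(291.5/51.85) = 0.6614 / 1.7267 = 0.3830
S_new/S_old = (A_new/A_old)^z = 0.67^0.3830 = exp(0.3830 × -0.4005) = 0.8578
Fraction lost = 1 − 0.8578 = 0.1422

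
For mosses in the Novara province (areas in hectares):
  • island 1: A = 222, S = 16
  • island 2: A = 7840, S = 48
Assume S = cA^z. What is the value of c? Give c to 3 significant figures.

z = ln(S₂/S₁) / ln(A₂/A₁) = ln(48/16) / ln(7840/222) = 1.0986 / 3.5643 = 0.3082
c = S₁ / A₁^z = 16 / 222^0.3082 = 16 / 5.287 = 3.026

3.03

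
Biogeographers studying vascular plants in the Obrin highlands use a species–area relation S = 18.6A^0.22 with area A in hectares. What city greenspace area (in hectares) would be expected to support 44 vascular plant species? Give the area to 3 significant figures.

50.1 hectares

44 = 18.6 × A^0.22  ⇒  A^0.22 = 44/18.6 = 2.366
ln A = ln(2.366) / 0.22 = 0.8610 / 0.22 = 3.9138
A = e^3.9138 ≈ 50.09 hectares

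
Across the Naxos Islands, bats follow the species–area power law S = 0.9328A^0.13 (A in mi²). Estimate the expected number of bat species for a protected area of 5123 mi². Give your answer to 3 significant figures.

S = 0.9328 × 5123^0.13
ln S = ln 0.9328 + 0.13 × ln 5123 = -0.0696 + 0.13 × 8.5415 = 1.0408
S = e^1.0408 ≈ 2.832

2.83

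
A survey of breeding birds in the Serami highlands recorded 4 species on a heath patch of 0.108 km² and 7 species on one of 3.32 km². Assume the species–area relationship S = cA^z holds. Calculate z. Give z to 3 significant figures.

0.163

Taking logs: ln S = ln c + z ln A, so z = (ln S₂ − ln S₁)/(ln A₂ − ln A₁).
z = ln(7/4) / ln(3.32/0.108) = ln(1.75) / ln(30.74) = 0.5596 / 3.4256 = 0.1634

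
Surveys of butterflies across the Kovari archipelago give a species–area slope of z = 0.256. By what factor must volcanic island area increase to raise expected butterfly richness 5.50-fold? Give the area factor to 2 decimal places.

(A₂/A₁)^0.256 = 5.5, so A₂/A₁ = 5.5^(1/0.256) = 5.5^3.906
ln(A₂/A₁) = ln 5.5 / 0.256 = 1.7047 / 0.256 = 6.6592
A₂/A₁ = e^6.6592 ≈ 779.9

779.91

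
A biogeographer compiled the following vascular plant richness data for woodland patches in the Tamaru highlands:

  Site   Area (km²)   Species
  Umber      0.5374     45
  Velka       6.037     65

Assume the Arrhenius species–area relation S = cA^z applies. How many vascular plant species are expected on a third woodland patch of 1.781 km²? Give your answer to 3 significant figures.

z = ln(65/45) / ln(6.037/0.5374) = 0.3677 / 2.4189 = 0.1520
c = 45 / 0.5374^0.1520 = 45 / 0.9099 = 49.46
S₃ = 49.46 × 1.781^0.1520 = 49.46 × 1.092 ≈ 53.99

54.0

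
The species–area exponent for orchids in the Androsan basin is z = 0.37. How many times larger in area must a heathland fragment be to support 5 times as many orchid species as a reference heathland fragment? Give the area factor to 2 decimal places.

77.47

(A₂/A₁)^0.37 = 5, so A₂/A₁ = 5^(1/0.37) = 5^2.703
ln(A₂/A₁) = ln 5 / 0.37 = 1.6094 / 0.37 = 4.3498
A₂/A₁ = e^4.3498 ≈ 77.47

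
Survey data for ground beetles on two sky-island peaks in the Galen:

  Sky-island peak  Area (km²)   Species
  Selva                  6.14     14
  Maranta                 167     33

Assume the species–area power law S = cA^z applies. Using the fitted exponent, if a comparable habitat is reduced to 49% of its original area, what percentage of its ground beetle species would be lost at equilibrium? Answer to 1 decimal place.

z = ln(33/14) / ln(167/6.14) = 0.8575 / 3.3032 = 0.2596
S_new/S_old = (A_new/A_old)^z = 0.49^0.2596 = exp(0.2596 × -0.7133) = 0.831
Fraction lost = 1 − 0.831 = 0.169

16.9%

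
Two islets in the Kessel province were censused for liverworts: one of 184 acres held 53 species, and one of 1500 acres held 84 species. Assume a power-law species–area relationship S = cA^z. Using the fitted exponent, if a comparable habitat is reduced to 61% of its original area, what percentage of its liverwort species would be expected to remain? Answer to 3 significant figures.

z = ln(84/53) / ln(1500/184) = 0.4605 / 2.0983 = 0.2195
S_new/S_old = (A_new/A_old)^z = 0.61^0.2195 = exp(0.2195 × -0.4943) = 0.8972

89.7%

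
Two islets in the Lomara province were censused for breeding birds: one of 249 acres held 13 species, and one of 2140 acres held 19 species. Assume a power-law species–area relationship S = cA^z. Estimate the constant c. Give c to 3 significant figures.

4.91

z = ln(S₂/S₁) / ln(A₂/A₁) = ln(19/13) / ln(2140/249) = 0.3795 / 2.1511 = 0.1764
c = S₁ / A₁^z = 13 / 249^0.1764 = 13 / 2.647 = 4.912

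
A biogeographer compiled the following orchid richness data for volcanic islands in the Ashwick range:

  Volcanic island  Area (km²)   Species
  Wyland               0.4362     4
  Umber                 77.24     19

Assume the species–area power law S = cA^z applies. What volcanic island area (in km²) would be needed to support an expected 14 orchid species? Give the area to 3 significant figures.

z = ln(19/4) / ln(77.24/0.4362) = 1.5581 / 5.1766 = 0.3010
c = 4 / 0.4362^0.3010 = 4 / 0.779 = 5.135
A = (14/5.135)^(1/0.3010) ⇒ ln A = ln(2.727)/0.3010 = 3.3324
A = e^3.3324 ≈ 28 km²

28.0 km²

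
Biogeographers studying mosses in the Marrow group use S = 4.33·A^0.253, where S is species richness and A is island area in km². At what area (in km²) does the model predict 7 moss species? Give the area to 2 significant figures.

7 = 4.33 × A^0.253  ⇒  A^0.253 = 7/4.33 = 1.617
ln A = ln(1.617) / 0.253 = 0.4803 / 0.253 = 1.8986
A = e^1.8986 ≈ 6.676 km²

6.7 km²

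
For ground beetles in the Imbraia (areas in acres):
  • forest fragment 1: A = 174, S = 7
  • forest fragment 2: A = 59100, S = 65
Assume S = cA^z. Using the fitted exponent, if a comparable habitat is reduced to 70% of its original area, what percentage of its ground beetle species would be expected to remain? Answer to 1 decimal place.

z = ln(65/7) / ln(59100/174) = 2.2285 / 5.8279 = 0.3824
S_new/S_old = (A_new/A_old)^z = 0.7^0.3824 = exp(0.3824 × -0.3567) = 0.8725

87.3%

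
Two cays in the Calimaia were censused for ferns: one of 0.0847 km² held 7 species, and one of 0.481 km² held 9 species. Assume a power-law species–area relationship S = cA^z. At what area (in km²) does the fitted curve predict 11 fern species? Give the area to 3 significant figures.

z = ln(9/7) / ln(0.481/0.0847) = 0.2513 / 1.7368 = 0.1447
c = 7 / 0.0847^0.1447 = 7 / 0.6996 = 10.01
A = (11/10.01)^(1/0.1447) ⇒ ln A = ln(1.099)/0.1447 = 0.6549
A = e^0.6549 ≈ 1.925 km²

1.92 km²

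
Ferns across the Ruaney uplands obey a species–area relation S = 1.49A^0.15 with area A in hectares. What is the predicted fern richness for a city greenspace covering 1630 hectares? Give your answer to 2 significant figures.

S = 1.49 × 1630^0.15
ln S = ln 1.49 + 0.15 × ln 1630 = 0.3988 + 0.15 × 7.3963 = 1.5082
S = e^1.5082 ≈ 4.519

4.5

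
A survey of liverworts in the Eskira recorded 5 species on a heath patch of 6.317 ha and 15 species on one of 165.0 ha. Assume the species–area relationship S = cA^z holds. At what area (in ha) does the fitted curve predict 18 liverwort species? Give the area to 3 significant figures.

z = ln(15/5) / ln(165/6.317) = 1.0986 / 3.2627 = 0.3367
c = 5 / 6.317^0.3367 = 5 / 1.86 = 2.688
A = (18/2.688)^(1/0.3367) ⇒ ln A = ln(6.697)/0.3367 = 5.6474
A = e^5.6474 ≈ 283.6 ha

284 ha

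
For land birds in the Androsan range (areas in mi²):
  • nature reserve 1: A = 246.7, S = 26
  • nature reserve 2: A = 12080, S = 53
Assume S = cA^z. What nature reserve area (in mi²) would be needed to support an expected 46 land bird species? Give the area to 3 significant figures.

5570 mi²

z = ln(53/26) / ln(12080/246.7) = 0.7122 / 3.8911 = 0.1830
c = 26 / 246.7^0.1830 = 26 / 2.741 = 9.487
A = (46/9.487)^(1/0.1830) ⇒ ln A = ln(4.849)/0.1830 = 8.6254
A = e^8.6254 ≈ 5571 mi²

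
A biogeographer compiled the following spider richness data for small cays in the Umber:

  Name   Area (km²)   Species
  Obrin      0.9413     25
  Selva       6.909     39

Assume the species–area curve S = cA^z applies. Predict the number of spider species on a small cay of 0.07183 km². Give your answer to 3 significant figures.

14.1

z = ln(39/25) / ln(6.909/0.9413) = 0.4447 / 1.9933 = 0.2231
c = 25 / 0.9413^0.2231 = 25 / 0.9866 = 25.34
S₃ = 25.34 × 0.07183^0.2231 = 25.34 × 0.5557 ≈ 14.08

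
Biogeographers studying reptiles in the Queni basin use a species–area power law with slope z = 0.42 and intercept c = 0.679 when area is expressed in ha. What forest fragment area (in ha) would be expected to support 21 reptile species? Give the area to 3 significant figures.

3540 ha

21 = 0.679 × A^0.42  ⇒  A^0.42 = 21/0.679 = 30.93
ln A = ln(30.93) / 0.42 = 3.4317 / 0.42 = 8.1706
A = e^8.1706 ≈ 3536 ha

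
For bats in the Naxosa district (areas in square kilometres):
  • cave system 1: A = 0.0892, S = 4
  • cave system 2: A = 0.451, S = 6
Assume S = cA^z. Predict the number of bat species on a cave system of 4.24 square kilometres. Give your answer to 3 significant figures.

10.5

z = ln(6/4) / ln(0.451/0.0892) = 0.4055 / 1.6206 = 0.2502
c = 4 / 0.0892^0.2502 = 4 / 0.5462 = 7.323
S₃ = 7.323 × 4.24^0.2502 = 7.323 × 1.435 ≈ 10.51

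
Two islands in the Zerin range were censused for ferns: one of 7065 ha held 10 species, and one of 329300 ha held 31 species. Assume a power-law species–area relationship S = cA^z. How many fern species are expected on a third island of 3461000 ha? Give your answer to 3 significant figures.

z = ln(31/10) / ln(329300/7065) = 1.1314 / 3.8418 = 0.2945
c = 10 / 7065^0.2945 = 10 / 13.6 = 0.7353
S₃ = 0.7353 × 3461000^0.2945 = 0.7353 × 84.29 ≈ 61.98

62.0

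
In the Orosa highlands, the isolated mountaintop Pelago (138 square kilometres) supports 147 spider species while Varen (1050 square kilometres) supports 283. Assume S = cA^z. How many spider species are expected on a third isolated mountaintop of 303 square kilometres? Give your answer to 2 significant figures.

190

z = ln(283/147) / ln(1050/138) = 0.6550 / 2.0293 = 0.3228
c = 147 / 138^0.3228 = 147 / 4.906 = 29.96
S₃ = 29.96 × 303^0.3228 = 29.96 × 6.324 ≈ 189.5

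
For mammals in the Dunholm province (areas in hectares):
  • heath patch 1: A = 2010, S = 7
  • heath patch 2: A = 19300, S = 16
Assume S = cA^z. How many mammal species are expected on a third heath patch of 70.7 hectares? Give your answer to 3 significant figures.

2.06

z = ln(16/7) / ln(19300/2010) = 0.8267 / 2.2620 = 0.3655
c = 7 / 2010^0.3655 = 7 / 16.11 = 0.4344
S₃ = 0.4344 × 70.7^0.3655 = 0.4344 × 4.741 ≈ 2.06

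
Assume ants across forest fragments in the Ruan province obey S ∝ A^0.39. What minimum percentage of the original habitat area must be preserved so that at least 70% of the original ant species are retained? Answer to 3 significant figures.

40.1%

Need (A_new/A_old)^0.39 = 0.7, so A_new/A_old = 0.7^(1/0.39) = 0.7^2.564
ln(A_new/A_old) = ln 0.7 / 0.39 = -0.3567 / 0.39 = -0.9146
A_new/A_old = e^-0.9146 ≈ 0.4007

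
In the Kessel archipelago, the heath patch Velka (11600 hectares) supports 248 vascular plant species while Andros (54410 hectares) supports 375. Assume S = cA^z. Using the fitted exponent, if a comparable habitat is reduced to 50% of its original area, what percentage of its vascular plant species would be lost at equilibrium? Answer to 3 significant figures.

16.9%

z = ln(375/248) / ln(54410/11600) = 0.4135 / 1.5455 = 0.2675
S_new/S_old = (A_new/A_old)^z = 0.5^0.2675 = exp(0.2675 × -0.6931) = 0.8307
Fraction lost = 1 − 0.8307 = 0.1693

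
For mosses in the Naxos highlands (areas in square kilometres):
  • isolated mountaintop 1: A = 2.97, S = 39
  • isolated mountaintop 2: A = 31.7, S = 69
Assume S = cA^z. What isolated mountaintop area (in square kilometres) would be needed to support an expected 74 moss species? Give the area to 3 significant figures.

z = ln(69/39) / ln(31.7/2.97) = 0.5705 / 2.3678 = 0.2410
c = 39 / 2.97^0.2410 = 39 / 1.3 = 30
A = (74/30)^(1/0.2410) ⇒ ln A = ln(2.467)/0.2410 = 3.7466
A = e^3.7466 ≈ 42.38 square kilometres

42.4 square kilometres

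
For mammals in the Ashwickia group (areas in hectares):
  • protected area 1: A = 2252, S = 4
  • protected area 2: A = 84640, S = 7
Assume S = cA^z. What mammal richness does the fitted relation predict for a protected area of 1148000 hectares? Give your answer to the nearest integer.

10

z = ln(7/4) / ln(84640/2252) = 0.5596 / 3.6266 = 0.1543
c = 4 / 2252^0.1543 = 4 / 3.291 = 1.215
S₃ = 1.215 × 1148000^0.1543 = 1.215 × 8.612 ≈ 10.47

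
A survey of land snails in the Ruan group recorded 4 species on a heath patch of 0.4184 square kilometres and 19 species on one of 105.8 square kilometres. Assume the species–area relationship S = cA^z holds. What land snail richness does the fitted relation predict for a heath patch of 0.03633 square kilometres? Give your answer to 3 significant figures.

z = ln(19/4) / ln(105.8/0.4184) = 1.5581 / 5.5329 = 0.2816
c = 4 / 0.4184^0.2816 = 4 / 0.7824 = 5.112
S₃ = 5.112 × 0.03633^0.2816 = 5.112 × 0.3931 ≈ 2.01

2.01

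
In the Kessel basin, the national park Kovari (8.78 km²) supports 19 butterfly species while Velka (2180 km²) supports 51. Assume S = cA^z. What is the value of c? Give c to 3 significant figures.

12.9

z = ln(S₂/S₁) / ln(A₂/A₁) = ln(51/19) / ln(2180/8.78) = 0.9874 / 5.5146 = 0.1790
c = S₁ / A₁^z = 19 / 8.78^0.1790 = 19 / 1.475 = 12.88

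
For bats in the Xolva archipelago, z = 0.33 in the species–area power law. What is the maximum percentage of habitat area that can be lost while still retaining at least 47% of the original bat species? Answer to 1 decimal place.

89.9%

Need (A_new/A_old)^0.33 = 0.47, so A_new/A_old = 0.47^(1/0.33) = 0.47^3.03
ln(A_new/A_old) = ln 0.47 / 0.33 = -0.7550 / 0.33 = -2.2879
A_new/A_old = e^-2.2879 ≈ 0.1015
Fraction that can be lost = 1 − 0.1015 = 0.8985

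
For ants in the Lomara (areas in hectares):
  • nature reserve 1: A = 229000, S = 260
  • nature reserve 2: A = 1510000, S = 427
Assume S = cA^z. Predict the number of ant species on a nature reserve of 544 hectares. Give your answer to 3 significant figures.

z = ln(427/260) / ln(1510000/229000) = 0.4961 / 1.8861 = 0.2630
c = 260 / 229000^0.2630 = 260 / 25.69 = 10.12
S₃ = 10.12 × 544^0.2630 = 10.12 × 5.242 ≈ 53.06

53.1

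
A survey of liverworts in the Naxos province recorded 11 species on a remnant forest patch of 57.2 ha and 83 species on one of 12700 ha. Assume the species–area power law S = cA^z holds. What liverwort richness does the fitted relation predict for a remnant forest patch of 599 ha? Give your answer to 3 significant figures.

z = ln(83/11) / ln(12700/57.2) = 2.0209 / 5.4028 = 0.3741
c = 11 / 57.2^0.3741 = 11 / 4.543 = 2.421
S₃ = 2.421 × 599^0.3741 = 2.421 × 10.94 ≈ 26.48

26.5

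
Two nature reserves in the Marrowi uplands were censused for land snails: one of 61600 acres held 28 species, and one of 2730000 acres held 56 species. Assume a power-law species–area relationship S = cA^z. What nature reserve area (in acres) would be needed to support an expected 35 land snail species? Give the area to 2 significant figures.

z = ln(56/28) / ln(2730000/61600) = 0.6931 / 3.7914 = 0.1828
c = 28 / 61600^0.1828 = 28 / 7.51 = 3.728
A = (35/3.728)^(1/0.1828) ⇒ ln A = ln(9.387)/0.1828 = 12.2490
A = e^12.2490 ≈ 208767 acres

210000 acres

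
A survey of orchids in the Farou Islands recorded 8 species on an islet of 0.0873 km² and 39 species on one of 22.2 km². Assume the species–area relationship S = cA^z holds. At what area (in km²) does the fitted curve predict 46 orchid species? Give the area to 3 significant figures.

z = ln(39/8) / ln(22.2/0.0873) = 1.5841 / 5.5385 = 0.2860
c = 8 / 0.0873^0.2860 = 8 / 0.4979 = 16.07
A = (46/16.07)^(1/0.2860) ⇒ ln A = ln(2.863)/0.2860 = 3.6773
A = e^3.6773 ≈ 39.54 km²

39.5 km²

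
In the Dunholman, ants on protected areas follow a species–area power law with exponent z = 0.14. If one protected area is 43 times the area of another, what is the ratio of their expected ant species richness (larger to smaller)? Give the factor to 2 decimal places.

1.69

S₂/S₁ = (A₂/A₁)^z = 43^0.14
ln(S₂/S₁) = 0.14 × ln 43 = 0.14 × 3.7612 = 0.5266
S₂/S₁ = e^0.5266 ≈ 1.693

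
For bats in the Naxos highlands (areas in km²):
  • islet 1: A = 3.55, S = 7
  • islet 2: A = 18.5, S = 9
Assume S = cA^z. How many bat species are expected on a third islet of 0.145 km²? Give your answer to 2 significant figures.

4.3

z = ln(9/7) / ln(18.5/3.55) = 0.2513 / 1.6508 = 0.1522
c = 7 / 3.55^0.1522 = 7 / 1.213 = 5.772
S₃ = 5.772 × 0.145^0.1522 = 5.772 × 0.7453 ≈ 4.302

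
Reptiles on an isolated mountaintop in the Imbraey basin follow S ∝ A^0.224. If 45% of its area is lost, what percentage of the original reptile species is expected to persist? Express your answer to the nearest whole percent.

87%

S_new/S_old = (A_new/A_old)^z = 0.55^0.224
= exp(0.224 × ln 0.55) = exp(0.224 × -0.5978) = exp(-0.1339) ≈ 0.8747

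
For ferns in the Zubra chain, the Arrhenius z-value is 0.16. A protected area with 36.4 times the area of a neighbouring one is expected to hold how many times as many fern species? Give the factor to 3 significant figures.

1.78

S₂/S₁ = (A₂/A₁)^z = 36.4^0.16
ln(S₂/S₁) = 0.16 × ln 36.4 = 0.16 × 3.5946 = 0.5751
S₂/S₁ = e^0.5751 ≈ 1.777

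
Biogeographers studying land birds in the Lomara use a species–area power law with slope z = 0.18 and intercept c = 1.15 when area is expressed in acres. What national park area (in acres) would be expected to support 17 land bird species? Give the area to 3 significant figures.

3150000 acres

17 = 1.15 × A^0.18  ⇒  A^0.18 = 17/1.15 = 14.78
ln A = ln(14.78) / 0.18 = 2.6935 / 0.18 = 14.9636
A = e^14.9636 ≈ 3152224 acres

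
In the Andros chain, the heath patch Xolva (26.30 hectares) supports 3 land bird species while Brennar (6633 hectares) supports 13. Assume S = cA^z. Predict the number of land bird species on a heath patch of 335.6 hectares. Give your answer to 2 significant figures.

5.9

z = ln(13/3) / ln(6633/26.3) = 1.4663 / 5.5302 = 0.2651
c = 3 / 26.3^0.2651 = 3 / 2.38 = 1.261
S₃ = 1.261 × 335.6^0.2651 = 1.261 × 4.674 ≈ 5.893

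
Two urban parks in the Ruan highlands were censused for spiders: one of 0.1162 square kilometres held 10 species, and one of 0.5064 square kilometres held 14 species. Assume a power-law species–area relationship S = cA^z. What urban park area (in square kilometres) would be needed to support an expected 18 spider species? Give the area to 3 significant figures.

z = ln(14/10) / ln(0.5064/0.1162) = 0.3365 / 1.4720 = 0.2286
c = 10 / 0.1162^0.2286 = 10 / 0.6114 = 16.36
A = (18/16.36)^(1/0.2286) ⇒ ln A = ln(1.101)/0.2286 = 0.4190
A = e^0.4190 ≈ 1.52 square kilometres

1.52 square kilometres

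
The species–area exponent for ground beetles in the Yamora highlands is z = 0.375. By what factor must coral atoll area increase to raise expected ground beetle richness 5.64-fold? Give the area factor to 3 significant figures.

101

(A₂/A₁)^0.375 = 5.64, so A₂/A₁ = 5.64^(1/0.375) = 5.64^2.667
ln(A₂/A₁) = ln 5.64 / 0.375 = 1.7299 / 0.375 = 4.6130
A₂/A₁ = e^4.6130 ≈ 100.8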